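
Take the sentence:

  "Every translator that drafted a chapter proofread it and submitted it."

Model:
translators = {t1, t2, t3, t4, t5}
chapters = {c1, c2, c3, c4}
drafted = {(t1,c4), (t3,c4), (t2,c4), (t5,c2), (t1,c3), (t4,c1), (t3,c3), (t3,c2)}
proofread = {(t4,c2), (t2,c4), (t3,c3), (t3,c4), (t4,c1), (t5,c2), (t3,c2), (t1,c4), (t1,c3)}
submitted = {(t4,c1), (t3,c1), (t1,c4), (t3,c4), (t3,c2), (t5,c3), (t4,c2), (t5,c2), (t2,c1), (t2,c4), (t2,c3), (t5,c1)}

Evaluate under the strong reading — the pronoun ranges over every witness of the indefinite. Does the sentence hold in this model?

False

"it" takes "a chapter" as antecedent — a donkey pronoun bound across the clause boundary.
Strong reading: for every (t,c) with drafted(t,c), proofread(t,c) ∧ submitted(t,c).
Restrictor pairs: (t1,c3) ✗  (t1,c4) ✓  (t2,c4) ✓  (t3,c2) ✓  (t3,c3) ✗  (t3,c4) ✓  (t4,c1) ✓  (t5,c2) ✓
Counterexample: (t1,c3) is in drafted but fails the scope.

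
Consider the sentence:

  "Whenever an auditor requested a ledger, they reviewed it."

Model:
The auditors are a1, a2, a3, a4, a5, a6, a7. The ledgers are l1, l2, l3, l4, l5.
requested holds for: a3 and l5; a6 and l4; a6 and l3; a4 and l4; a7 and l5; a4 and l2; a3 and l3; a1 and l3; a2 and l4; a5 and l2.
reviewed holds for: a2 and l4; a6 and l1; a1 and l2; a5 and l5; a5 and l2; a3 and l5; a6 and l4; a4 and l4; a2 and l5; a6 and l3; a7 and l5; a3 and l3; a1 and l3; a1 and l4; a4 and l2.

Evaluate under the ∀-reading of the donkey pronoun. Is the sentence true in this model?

True

"it" takes "a ledger" as antecedent — a donkey pronoun bound across the clause boundary.
Strong reading: for every (a,l) with requested(a,l), reviewed(a,l).
Restrictor pairs: (a1,l3) ✓  (a2,l4) ✓  (a3,l3) ✓  (a3,l5) ✓  (a4,l2) ✓  (a4,l4) ✓  (a5,l2) ✓  (a6,l3) ✓  (a6,l4) ✓  (a7,l5) ✓
Every restrictor pair satisfies the scope.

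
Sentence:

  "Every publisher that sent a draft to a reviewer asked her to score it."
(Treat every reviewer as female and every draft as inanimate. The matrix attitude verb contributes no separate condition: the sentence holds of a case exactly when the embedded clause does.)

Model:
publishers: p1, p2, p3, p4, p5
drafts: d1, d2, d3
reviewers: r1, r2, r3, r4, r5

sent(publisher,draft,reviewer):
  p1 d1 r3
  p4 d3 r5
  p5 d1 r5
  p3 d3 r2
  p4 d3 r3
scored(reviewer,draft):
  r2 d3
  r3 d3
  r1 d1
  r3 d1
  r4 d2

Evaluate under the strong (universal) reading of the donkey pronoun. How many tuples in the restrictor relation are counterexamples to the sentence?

2

"her" takes "a reviewer" as antecedent and "it" takes "a draft"; both are donkey pronouns co-varying with the restrictor.
Strong reading: for every (p,d,r) with sent(p,d,r), scored(r,d).
Restrictor triples: (p1,d1,r3)→scored(r3,d1) ✓  (p3,d3,r2)→scored(r2,d3) ✓  (p4,d3,r3)→scored(r3,d3) ✓  (p4,d3,r5)→scored(r5,d3) ✗  (p5,d1,r5)→scored(r5,d1) ✗
Counterexamples (restrictor triples failing the scope): 2.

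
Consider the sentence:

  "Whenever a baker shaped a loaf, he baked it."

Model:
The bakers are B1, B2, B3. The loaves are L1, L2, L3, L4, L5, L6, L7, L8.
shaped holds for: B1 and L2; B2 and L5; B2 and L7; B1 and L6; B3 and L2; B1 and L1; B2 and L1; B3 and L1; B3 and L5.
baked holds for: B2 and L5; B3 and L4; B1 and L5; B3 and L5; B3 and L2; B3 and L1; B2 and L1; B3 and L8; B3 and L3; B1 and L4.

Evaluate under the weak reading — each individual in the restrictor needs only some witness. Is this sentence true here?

"it" takes "a loaf" as antecedent — a donkey pronoun bound across the clause boundary.
Weak reading: every baker b with some shaped-loaf has at least one shaped-loaf l such that baked(b,l).
Per baker: B1:✗  B2:✓  B3:✓
B1 has no witness among its shaped-loaves.

False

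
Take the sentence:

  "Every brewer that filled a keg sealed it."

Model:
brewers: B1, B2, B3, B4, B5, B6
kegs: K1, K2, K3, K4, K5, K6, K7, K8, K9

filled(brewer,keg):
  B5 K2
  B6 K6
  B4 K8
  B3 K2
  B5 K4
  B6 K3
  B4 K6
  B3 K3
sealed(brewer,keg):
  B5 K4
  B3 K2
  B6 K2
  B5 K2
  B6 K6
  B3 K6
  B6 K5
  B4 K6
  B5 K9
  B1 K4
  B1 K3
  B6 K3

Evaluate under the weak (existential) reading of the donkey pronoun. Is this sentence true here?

True

"it" takes "a keg" as antecedent — a donkey pronoun bound across the clause boundary.
Weak reading: every brewer b with some filled-keg has at least one filled-keg k such that sealed(b,k).
Per brewer: B3:✓  B4:✓  B5:✓  B6:✓
Every brewer in the restrictor has a witness.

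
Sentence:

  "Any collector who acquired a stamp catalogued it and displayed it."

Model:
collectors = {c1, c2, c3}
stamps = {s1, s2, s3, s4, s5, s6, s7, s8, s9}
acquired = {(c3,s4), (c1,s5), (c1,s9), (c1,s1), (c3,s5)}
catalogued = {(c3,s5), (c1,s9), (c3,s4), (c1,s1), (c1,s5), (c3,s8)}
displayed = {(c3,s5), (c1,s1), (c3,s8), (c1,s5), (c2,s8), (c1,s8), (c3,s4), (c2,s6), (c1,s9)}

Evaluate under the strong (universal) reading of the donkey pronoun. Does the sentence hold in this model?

"it" takes "a stamp" as antecedent — a donkey pronoun bound across the clause boundary.
Strong reading: for every (c,s) with acquired(c,s), catalogued(c,s) ∧ displayed(c,s).
Restrictor pairs: (c1,s1) ✓  (c1,s5) ✓  (c1,s9) ✓  (c3,s4) ✓  (c3,s5) ✓
Every restrictor pair satisfies the scope.

True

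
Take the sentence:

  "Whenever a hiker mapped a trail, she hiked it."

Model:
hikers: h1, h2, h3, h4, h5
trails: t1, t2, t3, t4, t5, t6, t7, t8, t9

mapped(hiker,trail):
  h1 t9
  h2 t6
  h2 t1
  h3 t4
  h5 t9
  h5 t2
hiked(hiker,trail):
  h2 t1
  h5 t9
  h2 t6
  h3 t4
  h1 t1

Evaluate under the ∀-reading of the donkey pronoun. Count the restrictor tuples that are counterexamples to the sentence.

"it" takes "a trail" as antecedent — a donkey pronoun bound across the clause boundary.
Strong reading: for every (h,t) with mapped(h,t), hiked(h,t).
Restrictor pairs: (h1,t9) ✗  (h2,t1) ✓  (h2,t6) ✓  (h3,t4) ✓  (h5,t2) ✗  (h5,t9) ✓
Counterexamples (restrictor pairs failing the scope): 2.

2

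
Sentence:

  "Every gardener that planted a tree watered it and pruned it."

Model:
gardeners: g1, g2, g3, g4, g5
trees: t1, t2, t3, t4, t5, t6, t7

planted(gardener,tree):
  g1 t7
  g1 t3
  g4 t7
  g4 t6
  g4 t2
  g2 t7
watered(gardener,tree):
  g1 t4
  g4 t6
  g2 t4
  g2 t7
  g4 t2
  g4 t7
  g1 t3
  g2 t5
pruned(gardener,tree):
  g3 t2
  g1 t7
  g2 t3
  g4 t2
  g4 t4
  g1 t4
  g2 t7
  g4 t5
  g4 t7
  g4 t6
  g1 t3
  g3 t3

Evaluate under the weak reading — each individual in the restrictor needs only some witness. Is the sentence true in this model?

"it" takes "a tree" as antecedent — a donkey pronoun bound across the clause boundary.
Weak reading: every gardener g with some planted-tree has at least one planted-tree t such that watered(g,t) ∧ pruned(g,t).
Per gardener: g1:✓  g2:✓  g4:✓
Every gardener in the restrictor has a witness.

True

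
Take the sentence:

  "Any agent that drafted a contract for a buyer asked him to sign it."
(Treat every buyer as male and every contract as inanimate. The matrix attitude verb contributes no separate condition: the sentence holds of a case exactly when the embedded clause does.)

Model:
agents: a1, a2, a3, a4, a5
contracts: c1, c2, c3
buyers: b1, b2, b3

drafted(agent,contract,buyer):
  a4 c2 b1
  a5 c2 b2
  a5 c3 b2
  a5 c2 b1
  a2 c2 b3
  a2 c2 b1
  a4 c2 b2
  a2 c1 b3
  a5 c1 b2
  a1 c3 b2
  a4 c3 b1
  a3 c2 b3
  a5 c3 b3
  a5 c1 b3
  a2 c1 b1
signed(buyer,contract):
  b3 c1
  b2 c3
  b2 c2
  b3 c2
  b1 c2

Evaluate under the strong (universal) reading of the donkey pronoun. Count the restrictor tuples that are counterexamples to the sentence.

4

"him" takes "a buyer" as antecedent and "it" takes "a contract"; both are donkey pronouns co-varying with the restrictor.
Strong reading: for every (a,c,b) with drafted(a,c,b), signed(b,c).
Restrictor triples: (a1,c3,b2)→signed(b2,c3) ✓  (a2,c1,b1)→signed(b1,c1) ✗  (a2,c1,b3)→signed(b3,c1) ✓  (a2,c2,b1)→signed(b1,c2) ✓  (a2,c2,b3)→signed(b3,c2) ✓  (a3,c2,b3)→signed(b3,c2) ✓  (a4,c2,b1)→signed(b1,c2) ✓  (a4,c2,b2)→signed(b2,c2) ✓  (a4,c3,b1)→signed(b1,c3) ✗  (a5,c1,b2)→signed(b2,c1) ✗  (a5,c1,b3)→signed(b3,c1) ✓  (a5,c2,b1)→signed(b1,c2) ✓  (a5,c2,b2)→signed(b2,c2) ✓  (a5,c3,b2)→signed(b2,c3) ✓  (a5,c3,b3)→signed(b3,c3) ✗
Counterexamples (restrictor triples failing the scope): 4.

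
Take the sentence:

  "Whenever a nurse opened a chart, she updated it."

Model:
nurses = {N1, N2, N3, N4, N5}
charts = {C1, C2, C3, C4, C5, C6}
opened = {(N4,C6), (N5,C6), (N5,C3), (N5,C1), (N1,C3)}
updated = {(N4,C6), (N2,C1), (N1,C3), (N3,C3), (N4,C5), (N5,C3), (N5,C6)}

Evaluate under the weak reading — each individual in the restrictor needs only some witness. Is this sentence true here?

True

"it" takes "a chart" as antecedent — a donkey pronoun bound across the clause boundary.
Weak reading: every nurse n with some opened-chart has at least one opened-chart c such that updated(n,c).
Per nurse: N1:✓  N4:✓  N5:✓
Every nurse in the restrictor has a witness.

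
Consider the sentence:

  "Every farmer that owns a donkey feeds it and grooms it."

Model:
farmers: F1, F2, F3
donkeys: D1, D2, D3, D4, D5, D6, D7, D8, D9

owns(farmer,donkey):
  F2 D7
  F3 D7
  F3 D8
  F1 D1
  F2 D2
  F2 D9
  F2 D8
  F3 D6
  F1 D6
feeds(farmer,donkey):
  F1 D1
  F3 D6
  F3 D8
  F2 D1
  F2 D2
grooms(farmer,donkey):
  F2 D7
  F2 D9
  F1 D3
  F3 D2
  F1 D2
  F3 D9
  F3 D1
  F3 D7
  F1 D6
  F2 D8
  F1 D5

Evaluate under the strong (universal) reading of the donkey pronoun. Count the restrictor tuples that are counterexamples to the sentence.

"it" takes "a donkey" as antecedent — a donkey pronoun bound across the clause boundary.
Strong reading: for every (f,d) with owns(f,d), feeds(f,d) ∧ grooms(f,d).
Restrictor pairs: (F1,D1) ✗  (F1,D6) ✗  (F2,D2) ✗  (F2,D7) ✗  (F2,D8) ✗  (F2,D9) ✗  (F3,D6) ✗  (F3,D7) ✗  (F3,D8) ✗
Counterexamples (restrictor pairs failing the scope): 9.

9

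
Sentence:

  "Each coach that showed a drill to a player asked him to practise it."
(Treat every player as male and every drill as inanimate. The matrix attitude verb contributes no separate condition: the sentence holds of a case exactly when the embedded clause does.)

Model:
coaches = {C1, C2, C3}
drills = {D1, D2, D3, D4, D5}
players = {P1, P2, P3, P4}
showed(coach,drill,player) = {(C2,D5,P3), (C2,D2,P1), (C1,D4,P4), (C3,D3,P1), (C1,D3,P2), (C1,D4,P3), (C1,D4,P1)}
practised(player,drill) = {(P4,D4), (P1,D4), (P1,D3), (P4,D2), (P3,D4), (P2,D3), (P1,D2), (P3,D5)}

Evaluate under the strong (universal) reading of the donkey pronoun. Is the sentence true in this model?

"him" takes "a player" as antecedent and "it" takes "a drill"; both are donkey pronouns co-varying with the restrictor.
Strong reading: for every (c,d,p) with showed(c,d,p), practised(p,d).
Restrictor triples: (C1,D3,P2)→practised(P2,D3) ✓  (C1,D4,P1)→practised(P1,D4) ✓  (C1,D4,P3)→practised(P3,D4) ✓  (C1,D4,P4)→practised(P4,D4) ✓  (C2,D2,P1)→practised(P1,D2) ✓  (C2,D5,P3)→practised(P3,D5) ✓  (C3,D3,P1)→practised(P1,D3) ✓
Every restrictor triple satisfies the scope.

True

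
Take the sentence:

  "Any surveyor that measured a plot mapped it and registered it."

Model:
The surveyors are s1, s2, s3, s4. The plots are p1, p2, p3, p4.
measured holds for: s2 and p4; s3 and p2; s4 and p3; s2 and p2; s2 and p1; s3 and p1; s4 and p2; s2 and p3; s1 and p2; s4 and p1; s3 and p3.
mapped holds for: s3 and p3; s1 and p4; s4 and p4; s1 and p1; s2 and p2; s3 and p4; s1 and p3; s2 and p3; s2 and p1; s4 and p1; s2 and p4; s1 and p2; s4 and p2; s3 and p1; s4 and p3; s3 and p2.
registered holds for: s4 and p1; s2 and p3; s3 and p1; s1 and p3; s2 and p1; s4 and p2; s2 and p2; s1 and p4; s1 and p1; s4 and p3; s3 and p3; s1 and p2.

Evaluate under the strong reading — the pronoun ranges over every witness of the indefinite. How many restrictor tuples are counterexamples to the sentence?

"it" takes "a plot" as antecedent — a donkey pronoun bound across the clause boundary.
Strong reading: for every (s,p) with measured(s,p), mapped(s,p) ∧ registered(s,p).
Restrictor pairs: (s1,p2) ✓  (s2,p1) ✓  (s2,p2) ✓  (s2,p3) ✓  (s2,p4) ✗  (s3,p1) ✓  (s3,p2) ✗  (s3,p3) ✓  (s4,p1) ✓  (s4,p2) ✓  (s4,p3) ✓
Counterexamples (restrictor pairs failing the scope): 2.

2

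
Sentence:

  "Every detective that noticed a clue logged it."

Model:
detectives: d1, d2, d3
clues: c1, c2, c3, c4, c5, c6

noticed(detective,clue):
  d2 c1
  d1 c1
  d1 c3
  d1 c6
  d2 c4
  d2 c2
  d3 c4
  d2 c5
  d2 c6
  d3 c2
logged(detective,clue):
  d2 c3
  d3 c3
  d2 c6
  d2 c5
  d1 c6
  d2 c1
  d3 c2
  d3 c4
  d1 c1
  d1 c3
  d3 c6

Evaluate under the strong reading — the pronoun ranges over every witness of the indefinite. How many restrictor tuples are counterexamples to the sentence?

2

"it" takes "a clue" as antecedent — a donkey pronoun bound across the clause boundary.
Strong reading: for every (d,c) with noticed(d,c), logged(d,c).
Restrictor pairs: (d1,c1) ✓  (d1,c3) ✓  (d1,c6) ✓  (d2,c1) ✓  (d2,c2) ✗  (d2,c4) ✗  (d2,c5) ✓  (d2,c6) ✓  (d3,c2) ✓  (d3,c4) ✓
Counterexamples (restrictor pairs failing the scope): 2.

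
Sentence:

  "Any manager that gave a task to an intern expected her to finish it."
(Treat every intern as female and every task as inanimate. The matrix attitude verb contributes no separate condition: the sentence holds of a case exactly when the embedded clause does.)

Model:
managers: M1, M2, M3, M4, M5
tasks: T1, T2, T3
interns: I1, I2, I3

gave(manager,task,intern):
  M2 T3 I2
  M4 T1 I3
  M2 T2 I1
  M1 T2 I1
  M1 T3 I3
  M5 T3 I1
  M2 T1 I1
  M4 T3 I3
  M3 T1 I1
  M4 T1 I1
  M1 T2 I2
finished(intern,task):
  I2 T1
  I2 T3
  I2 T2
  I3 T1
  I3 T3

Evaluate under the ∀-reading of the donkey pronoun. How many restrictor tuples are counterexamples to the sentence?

6

"her" takes "an intern" as antecedent and "it" takes "a task"; both are donkey pronouns co-varying with the restrictor.
Strong reading: for every (m,t,i) with gave(m,t,i), finished(i,t).
Restrictor triples: (M1,T2,I1)→finished(I1,T2) ✗  (M1,T2,I2)→finished(I2,T2) ✓  (M1,T3,I3)→finished(I3,T3) ✓  (M2,T1,I1)→finished(I1,T1) ✗  (M2,T2,I1)→finished(I1,T2) ✗  (M2,T3,I2)→finished(I2,T3) ✓  (M3,T1,I1)→finished(I1,T1) ✗  (M4,T1,I1)→finished(I1,T1) ✗  (M4,T1,I3)→finished(I3,T1) ✓  (M4,T3,I3)→finished(I3,T3) ✓  (M5,T3,I1)→finished(I1,T3) ✗
Counterexamples (restrictor triples failing the scope): 6.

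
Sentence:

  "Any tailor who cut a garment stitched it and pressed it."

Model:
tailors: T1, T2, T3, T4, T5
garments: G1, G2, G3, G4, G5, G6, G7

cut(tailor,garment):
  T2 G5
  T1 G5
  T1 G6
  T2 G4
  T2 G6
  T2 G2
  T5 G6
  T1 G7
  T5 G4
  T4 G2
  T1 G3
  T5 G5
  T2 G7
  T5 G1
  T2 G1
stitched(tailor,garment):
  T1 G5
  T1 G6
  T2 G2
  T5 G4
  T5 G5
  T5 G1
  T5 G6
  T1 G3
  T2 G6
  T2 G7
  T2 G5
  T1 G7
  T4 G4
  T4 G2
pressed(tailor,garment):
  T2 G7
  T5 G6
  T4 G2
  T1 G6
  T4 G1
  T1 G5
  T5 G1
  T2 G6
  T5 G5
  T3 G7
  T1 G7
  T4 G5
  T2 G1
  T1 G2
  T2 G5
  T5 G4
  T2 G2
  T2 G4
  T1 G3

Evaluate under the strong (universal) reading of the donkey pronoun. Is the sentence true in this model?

False

"it" takes "a garment" as antecedent — a donkey pronoun bound across the clause boundary.
Strong reading: for every (t,g) with cut(t,g), stitched(t,g) ∧ pressed(t,g).
Restrictor pairs: (T1,G3) ✓  (T1,G5) ✓  (T1,G6) ✓  (T1,G7) ✓  (T2,G1) ✗  (T2,G2) ✓  (T2,G4) ✗  (T2,G5) ✓  (T2,G6) ✓  (T2,G7) ✓  (T4,G2) ✓  (T5,G1) ✓  (T5,G4) ✓  (T5,G5) ✓  (T5,G6) ✓
Counterexample: (T2,G1) is in cut but fails the scope.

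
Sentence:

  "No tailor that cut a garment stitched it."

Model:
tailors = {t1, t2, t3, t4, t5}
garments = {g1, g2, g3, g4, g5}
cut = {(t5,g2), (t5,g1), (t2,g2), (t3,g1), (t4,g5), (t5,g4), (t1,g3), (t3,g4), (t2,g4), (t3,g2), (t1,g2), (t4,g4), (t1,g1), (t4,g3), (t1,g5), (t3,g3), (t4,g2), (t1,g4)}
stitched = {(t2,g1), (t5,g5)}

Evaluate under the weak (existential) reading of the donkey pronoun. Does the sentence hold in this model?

"it" takes "a garment" as antecedent — a donkey pronoun bound across the clause boundary.
Truth condition: for no (t,g) with cut(t,g) does stitched(t,g) hold.
Restrictor pairs — does the scope hold? (t1,g1):fails  (t1,g2):fails  (t1,g3):fails  (t1,g4):fails  (t1,g5):fails  (t2,g2):fails  (t2,g4):fails  (t3,g1):fails  (t3,g2):fails  (t3,g3):fails  (t3,g4):fails  (t4,g2):fails  (t4,g3):fails  (t4,g4):fails  (t4,g5):fails  (t5,g1):fails  (t5,g2):fails  (t5,g4):fails
Scope holds for no restrictor pair, so the sentence is true.

True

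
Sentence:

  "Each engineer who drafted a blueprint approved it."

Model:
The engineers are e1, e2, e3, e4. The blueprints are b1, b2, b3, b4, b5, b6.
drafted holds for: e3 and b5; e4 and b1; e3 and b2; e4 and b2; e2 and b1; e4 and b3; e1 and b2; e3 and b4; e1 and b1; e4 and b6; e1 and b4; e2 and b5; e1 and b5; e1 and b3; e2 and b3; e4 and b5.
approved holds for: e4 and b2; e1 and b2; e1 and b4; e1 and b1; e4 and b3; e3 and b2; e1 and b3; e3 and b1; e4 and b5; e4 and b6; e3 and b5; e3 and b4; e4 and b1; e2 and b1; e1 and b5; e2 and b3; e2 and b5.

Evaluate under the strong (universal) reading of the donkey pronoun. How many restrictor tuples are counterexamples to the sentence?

"it" takes "a blueprint" as antecedent — a donkey pronoun bound across the clause boundary.
Strong reading: for every (e,b) with drafted(e,b), approved(e,b).
Restrictor pairs: (e1,b1) ✓  (e1,b2) ✓  (e1,b3) ✓  (e1,b4) ✓  (e1,b5) ✓  (e2,b1) ✓  (e2,b3) ✓  (e2,b5) ✓  (e3,b2) ✓  (e3,b4) ✓  (e3,b5) ✓  (e4,b1) ✓  (e4,b2) ✓  (e4,b3) ✓  (e4,b5) ✓  (e4,b6) ✓
Counterexamples (restrictor pairs failing the scope): 0.

0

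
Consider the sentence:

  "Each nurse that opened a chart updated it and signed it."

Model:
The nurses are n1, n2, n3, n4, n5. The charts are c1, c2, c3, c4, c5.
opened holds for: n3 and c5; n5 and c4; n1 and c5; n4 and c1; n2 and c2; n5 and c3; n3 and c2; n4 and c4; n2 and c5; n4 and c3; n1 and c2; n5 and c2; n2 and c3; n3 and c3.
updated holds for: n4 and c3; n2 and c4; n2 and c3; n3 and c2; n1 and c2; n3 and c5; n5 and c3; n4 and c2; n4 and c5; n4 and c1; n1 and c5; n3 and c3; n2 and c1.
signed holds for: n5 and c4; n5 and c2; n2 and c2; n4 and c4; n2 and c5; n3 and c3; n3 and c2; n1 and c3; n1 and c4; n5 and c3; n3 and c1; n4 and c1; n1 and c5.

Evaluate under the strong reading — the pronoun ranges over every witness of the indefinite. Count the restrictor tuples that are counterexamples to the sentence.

"it" takes "a chart" as antecedent — a donkey pronoun bound across the clause boundary.
Strong reading: for every (n,c) with opened(n,c), updated(n,c) ∧ signed(n,c).
Restrictor pairs: (n1,c2) ✗  (n1,c5) ✓  (n2,c2) ✗  (n2,c3) ✗  (n2,c5) ✗  (n3,c2) ✓  (n3,c3) ✓  (n3,c5) ✗  (n4,c1) ✓  (n4,c3) ✗  (n4,c4) ✗  (n5,c2) ✗  (n5,c3) ✓  (n5,c4) ✗
Counterexamples (restrictor pairs failing the scope): 9.

9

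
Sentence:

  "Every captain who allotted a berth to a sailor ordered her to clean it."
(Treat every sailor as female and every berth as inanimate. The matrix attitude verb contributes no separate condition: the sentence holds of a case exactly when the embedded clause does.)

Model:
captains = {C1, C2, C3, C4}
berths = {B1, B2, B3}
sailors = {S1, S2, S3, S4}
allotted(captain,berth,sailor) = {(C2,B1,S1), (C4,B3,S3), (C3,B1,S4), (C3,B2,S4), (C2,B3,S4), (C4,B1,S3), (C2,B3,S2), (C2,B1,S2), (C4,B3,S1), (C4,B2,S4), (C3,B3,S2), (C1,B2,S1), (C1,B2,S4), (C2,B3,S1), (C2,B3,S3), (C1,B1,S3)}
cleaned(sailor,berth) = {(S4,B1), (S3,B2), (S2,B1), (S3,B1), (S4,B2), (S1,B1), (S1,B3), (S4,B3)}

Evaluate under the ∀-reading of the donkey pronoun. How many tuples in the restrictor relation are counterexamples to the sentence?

"her" takes "a sailor" as antecedent and "it" takes "a berth"; both are donkey pronouns co-varying with the restrictor.
Strong reading: for every (c,b,s) with allotted(c,b,s), cleaned(s,b).
Restrictor triples: (C1,B1,S3)→cleaned(S3,B1) ✓  (C1,B2,S1)→cleaned(S1,B2) ✗  (C1,B2,S4)→cleaned(S4,B2) ✓  (C2,B1,S1)→cleaned(S1,B1) ✓  (C2,B1,S2)→cleaned(S2,B1) ✓  (C2,B3,S1)→cleaned(S1,B3) ✓  (C2,B3,S2)→cleaned(S2,B3) ✗  (C2,B3,S3)→cleaned(S3,B3) ✗  (C2,B3,S4)→cleaned(S4,B3) ✓  (C3,B1,S4)→cleaned(S4,B1) ✓  (C3,B2,S4)→cleaned(S4,B2) ✓  (C3,B3,S2)→cleaned(S2,B3) ✗  (C4,B1,S3)→cleaned(S3,B1) ✓  (C4,B2,S4)→cleaned(S4,B2) ✓  (C4,B3,S1)→cleaned(S1,B3) ✓  (C4,B3,S3)→cleaned(S3,B3) ✗
Counterexamples (restrictor triples failing the scope): 5.

5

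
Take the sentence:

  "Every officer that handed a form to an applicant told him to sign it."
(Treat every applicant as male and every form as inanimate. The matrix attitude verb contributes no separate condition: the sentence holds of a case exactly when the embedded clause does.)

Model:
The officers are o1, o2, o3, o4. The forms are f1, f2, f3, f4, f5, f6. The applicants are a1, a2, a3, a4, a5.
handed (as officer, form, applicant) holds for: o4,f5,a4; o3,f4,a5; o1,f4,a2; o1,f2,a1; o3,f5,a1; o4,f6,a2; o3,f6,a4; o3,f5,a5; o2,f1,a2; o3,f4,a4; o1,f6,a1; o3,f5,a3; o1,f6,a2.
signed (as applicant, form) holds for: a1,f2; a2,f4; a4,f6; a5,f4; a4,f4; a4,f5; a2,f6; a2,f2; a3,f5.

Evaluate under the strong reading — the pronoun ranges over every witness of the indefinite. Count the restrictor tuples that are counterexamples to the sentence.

"him" takes "an applicant" as antecedent and "it" takes "a form"; both are donkey pronouns co-varying with the restrictor.
Strong reading: for every (o,f,a) with handed(o,f,a), signed(a,f).
Restrictor triples: (o1,f2,a1)→signed(a1,f2) ✓  (o1,f4,a2)→signed(a2,f4) ✓  (o1,f6,a1)→signed(a1,f6) ✗  (o1,f6,a2)→signed(a2,f6) ✓  (o2,f1,a2)→signed(a2,f1) ✗  (o3,f4,a4)→signed(a4,f4) ✓  (o3,f4,a5)→signed(a5,f4) ✓  (o3,f5,a1)→signed(a1,f5) ✗  (o3,f5,a3)→signed(a3,f5) ✓  (o3,f5,a5)→signed(a5,f5) ✗  (o3,f6,a4)→signed(a4,f6) ✓  (o4,f5,a4)→signed(a4,f5) ✓  (o4,f6,a2)→signed(a2,f6) ✓
Counterexamples (restrictor triples failing the scope): 4.

4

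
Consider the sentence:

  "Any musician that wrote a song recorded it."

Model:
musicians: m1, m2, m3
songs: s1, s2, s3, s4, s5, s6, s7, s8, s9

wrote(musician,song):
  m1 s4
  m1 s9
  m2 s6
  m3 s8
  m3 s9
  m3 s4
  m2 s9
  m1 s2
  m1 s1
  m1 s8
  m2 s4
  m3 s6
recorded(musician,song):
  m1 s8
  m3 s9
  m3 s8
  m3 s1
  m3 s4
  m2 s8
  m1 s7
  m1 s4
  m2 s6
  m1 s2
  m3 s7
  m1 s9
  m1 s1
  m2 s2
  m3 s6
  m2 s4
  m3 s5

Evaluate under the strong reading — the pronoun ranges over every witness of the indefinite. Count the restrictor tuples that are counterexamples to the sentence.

"it" takes "a song" as antecedent — a donkey pronoun bound across the clause boundary.
Strong reading: for every (m,s) with wrote(m,s), recorded(m,s).
Restrictor pairs: (m1,s1) ✓  (m1,s2) ✓  (m1,s4) ✓  (m1,s8) ✓  (m1,s9) ✓  (m2,s4) ✓  (m2,s6) ✓  (m2,s9) ✗  (m3,s4) ✓  (m3,s6) ✓  (m3,s8) ✓  (m3,s9) ✓
Counterexamples (restrictor pairs failing the scope): 1.

1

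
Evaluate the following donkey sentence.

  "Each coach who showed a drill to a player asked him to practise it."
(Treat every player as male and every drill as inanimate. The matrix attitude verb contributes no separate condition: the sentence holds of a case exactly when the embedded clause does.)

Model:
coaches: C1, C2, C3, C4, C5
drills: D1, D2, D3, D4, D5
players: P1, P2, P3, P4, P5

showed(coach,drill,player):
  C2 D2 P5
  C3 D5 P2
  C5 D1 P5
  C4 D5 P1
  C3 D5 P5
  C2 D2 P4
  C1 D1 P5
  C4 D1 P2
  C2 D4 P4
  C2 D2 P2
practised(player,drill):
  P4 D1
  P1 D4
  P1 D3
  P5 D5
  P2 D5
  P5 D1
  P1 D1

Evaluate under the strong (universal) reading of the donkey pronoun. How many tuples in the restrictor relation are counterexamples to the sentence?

"him" takes "a player" as antecedent and "it" takes "a drill"; both are donkey pronouns co-varying with the restrictor.
Strong reading: for every (c,d,p) with showed(c,d,p), practised(p,d).
Restrictor triples: (C1,D1,P5)→practised(P5,D1) ✓  (C2,D2,P2)→practised(P2,D2) ✗  (C2,D2,P4)→practised(P4,D2) ✗  (C2,D2,P5)→practised(P5,D2) ✗  (C2,D4,P4)→practised(P4,D4) ✗  (C3,D5,P2)→practised(P2,D5) ✓  (C3,D5,P5)→practised(P5,D5) ✓  (C4,D1,P2)→practised(P2,D1) ✗  (C4,D5,P1)→practised(P1,D5) ✗  (C5,D1,P5)→practised(P5,D1) ✓
Counterexamples (restrictor triples failing the scope): 6.

6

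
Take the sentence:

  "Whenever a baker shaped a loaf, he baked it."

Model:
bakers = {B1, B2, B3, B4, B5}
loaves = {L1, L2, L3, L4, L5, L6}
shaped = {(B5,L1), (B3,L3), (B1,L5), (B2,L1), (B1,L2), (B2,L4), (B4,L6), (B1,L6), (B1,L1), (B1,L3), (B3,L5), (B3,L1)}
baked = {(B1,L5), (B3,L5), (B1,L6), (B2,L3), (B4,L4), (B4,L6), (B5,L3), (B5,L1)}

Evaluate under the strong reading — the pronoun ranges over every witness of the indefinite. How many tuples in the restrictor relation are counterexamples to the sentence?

"it" takes "a loaf" as antecedent — a donkey pronoun bound across the clause boundary.
Strong reading: for every (b,l) with shaped(b,l), baked(b,l).
Restrictor pairs: (B1,L1) ✗  (B1,L2) ✗  (B1,L3) ✗  (B1,L5) ✓  (B1,L6) ✓  (B2,L1) ✗  (B2,L4) ✗  (B3,L1) ✗  (B3,L3) ✗  (B3,L5) ✓  (B4,L6) ✓  (B5,L1) ✓
Counterexamples (restrictor pairs failing the scope): 7.

7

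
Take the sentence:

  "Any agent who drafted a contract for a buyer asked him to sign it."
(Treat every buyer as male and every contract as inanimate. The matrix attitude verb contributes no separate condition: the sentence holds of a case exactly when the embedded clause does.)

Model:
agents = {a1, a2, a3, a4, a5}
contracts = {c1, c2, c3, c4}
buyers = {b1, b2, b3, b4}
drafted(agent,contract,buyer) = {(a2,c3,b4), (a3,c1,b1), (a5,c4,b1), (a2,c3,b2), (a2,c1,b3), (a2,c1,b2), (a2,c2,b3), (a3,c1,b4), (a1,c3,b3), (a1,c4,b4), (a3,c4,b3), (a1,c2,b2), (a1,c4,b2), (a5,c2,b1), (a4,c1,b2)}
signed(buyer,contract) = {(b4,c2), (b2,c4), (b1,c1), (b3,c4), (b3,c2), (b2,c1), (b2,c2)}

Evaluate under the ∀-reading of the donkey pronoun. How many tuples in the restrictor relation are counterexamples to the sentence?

8

"him" takes "a buyer" as antecedent and "it" takes "a contract"; both are donkey pronouns co-varying with the restrictor.
Strong reading: for every (a,c,b) with drafted(a,c,b), signed(b,c).
Restrictor triples: (a1,c2,b2)→signed(b2,c2) ✓  (a1,c3,b3)→signed(b3,c3) ✗  (a1,c4,b2)→signed(b2,c4) ✓  (a1,c4,b4)→signed(b4,c4) ✗  (a2,c1,b2)→signed(b2,c1) ✓  (a2,c1,b3)→signed(b3,c1) ✗  (a2,c2,b3)→signed(b3,c2) ✓  (a2,c3,b2)→signed(b2,c3) ✗  (a2,c3,b4)→signed(b4,c3) ✗  (a3,c1,b1)→signed(b1,c1) ✓  (a3,c1,b4)→signed(b4,c1) ✗  (a3,c4,b3)→signed(b3,c4) ✓  (a4,c1,b2)→signed(b2,c1) ✓  (a5,c2,b1)→signed(b1,c2) ✗  (a5,c4,b1)→signed(b1,c4) ✗
Counterexamples (restrictor triples failing the scope): 8.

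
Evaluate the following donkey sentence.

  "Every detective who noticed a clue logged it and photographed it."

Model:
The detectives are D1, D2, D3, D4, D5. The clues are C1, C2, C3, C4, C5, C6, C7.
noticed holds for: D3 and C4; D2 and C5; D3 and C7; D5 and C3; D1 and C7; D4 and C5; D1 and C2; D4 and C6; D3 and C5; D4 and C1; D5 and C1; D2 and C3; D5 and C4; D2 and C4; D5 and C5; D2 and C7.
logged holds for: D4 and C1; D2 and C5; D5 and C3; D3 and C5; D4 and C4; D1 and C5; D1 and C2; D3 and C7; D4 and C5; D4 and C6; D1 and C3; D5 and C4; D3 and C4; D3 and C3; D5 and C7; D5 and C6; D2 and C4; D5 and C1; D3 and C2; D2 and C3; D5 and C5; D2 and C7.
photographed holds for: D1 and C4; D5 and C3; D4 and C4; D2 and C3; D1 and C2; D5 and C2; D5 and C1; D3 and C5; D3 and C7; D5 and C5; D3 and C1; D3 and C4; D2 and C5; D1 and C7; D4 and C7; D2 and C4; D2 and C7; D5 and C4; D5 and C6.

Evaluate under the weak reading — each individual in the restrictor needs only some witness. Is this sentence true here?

"it" takes "a clue" as antecedent — a donkey pronoun bound across the clause boundary.
Weak reading: every detective d with some noticed-clue has at least one noticed-clue c such that logged(d,c) ∧ photographed(d,c).
Per detective: D1:✓  D2:✓  D3:✓  D4:✗  D5:✓
D4 has no witness among its noticed-clues.

False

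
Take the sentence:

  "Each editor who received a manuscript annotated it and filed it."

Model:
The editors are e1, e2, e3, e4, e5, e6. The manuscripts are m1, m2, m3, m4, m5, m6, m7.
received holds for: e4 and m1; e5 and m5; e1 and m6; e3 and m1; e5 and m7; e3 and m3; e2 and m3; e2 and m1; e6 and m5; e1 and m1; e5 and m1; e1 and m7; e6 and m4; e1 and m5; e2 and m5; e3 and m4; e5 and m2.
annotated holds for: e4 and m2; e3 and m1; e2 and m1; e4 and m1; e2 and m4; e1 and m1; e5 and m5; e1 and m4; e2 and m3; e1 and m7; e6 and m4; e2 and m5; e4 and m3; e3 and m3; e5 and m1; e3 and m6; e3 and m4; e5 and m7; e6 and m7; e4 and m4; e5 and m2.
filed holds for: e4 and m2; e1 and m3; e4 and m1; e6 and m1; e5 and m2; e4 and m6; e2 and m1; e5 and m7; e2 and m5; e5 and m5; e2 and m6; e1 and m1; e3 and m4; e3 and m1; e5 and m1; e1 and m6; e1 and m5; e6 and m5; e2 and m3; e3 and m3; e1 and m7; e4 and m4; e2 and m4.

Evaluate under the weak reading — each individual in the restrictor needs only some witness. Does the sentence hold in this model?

"it" takes "a manuscript" as antecedent — a donkey pronoun bound across the clause boundary.
Weak reading: every editor e with some received-manuscript has at least one received-manuscript m such that annotated(e,m) ∧ filed(e,m).
Per editor: e1:✓  e2:✓  e3:✓  e4:✓  e5:✓  e6:✗
e6 has no witness among its received-manuscripts.

False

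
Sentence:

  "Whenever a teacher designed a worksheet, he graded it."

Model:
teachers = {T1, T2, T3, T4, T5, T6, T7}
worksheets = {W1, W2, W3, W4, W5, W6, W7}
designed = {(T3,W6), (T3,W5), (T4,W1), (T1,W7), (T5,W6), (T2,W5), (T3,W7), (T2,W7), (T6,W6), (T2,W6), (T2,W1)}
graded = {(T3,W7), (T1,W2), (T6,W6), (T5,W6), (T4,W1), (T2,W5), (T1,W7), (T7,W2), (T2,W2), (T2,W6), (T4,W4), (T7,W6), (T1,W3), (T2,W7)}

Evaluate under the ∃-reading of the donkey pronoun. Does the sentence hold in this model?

"it" takes "a worksheet" as antecedent — a donkey pronoun bound across the clause boundary.
Weak reading: every teacher t with some designed-worksheet has at least one designed-worksheet w such that graded(t,w).
Per teacher: T1:✓  T2:✓  T3:✓  T4:✓  T5:✓  T6:✓
Every teacher in the restrictor has a witness.

True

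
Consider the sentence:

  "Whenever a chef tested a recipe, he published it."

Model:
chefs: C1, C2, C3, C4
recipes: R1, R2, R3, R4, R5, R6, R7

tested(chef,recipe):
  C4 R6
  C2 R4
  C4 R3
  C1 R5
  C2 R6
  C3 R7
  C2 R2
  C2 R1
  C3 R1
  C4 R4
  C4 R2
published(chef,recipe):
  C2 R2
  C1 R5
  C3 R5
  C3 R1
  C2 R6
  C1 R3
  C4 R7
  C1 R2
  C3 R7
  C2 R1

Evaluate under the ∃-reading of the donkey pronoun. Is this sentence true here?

False

"it" takes "a recipe" as antecedent — a donkey pronoun bound across the clause boundary.
Weak reading: every chef c with some tested-recipe has at least one tested-recipe r such that published(c,r).
Per chef: C1:✓  C2:✓  C3:✓  C4:✗
C4 has no witness among its tested-recipes.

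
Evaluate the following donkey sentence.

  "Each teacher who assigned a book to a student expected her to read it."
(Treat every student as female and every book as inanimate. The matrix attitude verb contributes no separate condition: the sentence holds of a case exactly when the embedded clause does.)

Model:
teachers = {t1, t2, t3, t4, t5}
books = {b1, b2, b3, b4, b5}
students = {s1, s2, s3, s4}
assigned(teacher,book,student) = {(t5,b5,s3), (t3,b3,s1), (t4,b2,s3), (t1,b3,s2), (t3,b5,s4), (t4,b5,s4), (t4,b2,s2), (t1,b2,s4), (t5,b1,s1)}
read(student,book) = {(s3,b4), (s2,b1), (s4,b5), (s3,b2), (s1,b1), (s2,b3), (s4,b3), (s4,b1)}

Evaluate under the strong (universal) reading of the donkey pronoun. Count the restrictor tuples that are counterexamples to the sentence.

"her" takes "a student" as antecedent and "it" takes "a book"; both are donkey pronouns co-varying with the restrictor.
Strong reading: for every (t,b,s) with assigned(t,b,s), read(s,b).
Restrictor triples: (t1,b2,s4)→read(s4,b2) ✗  (t1,b3,s2)→read(s2,b3) ✓  (t3,b3,s1)→read(s1,b3) ✗  (t3,b5,s4)→read(s4,b5) ✓  (t4,b2,s2)→read(s2,b2) ✗  (t4,b2,s3)→read(s3,b2) ✓  (t4,b5,s4)→read(s4,b5) ✓  (t5,b1,s1)→read(s1,b1) ✓  (t5,b5,s3)→read(s3,b5) ✗
Counterexamples (restrictor triples failing the scope): 4.

4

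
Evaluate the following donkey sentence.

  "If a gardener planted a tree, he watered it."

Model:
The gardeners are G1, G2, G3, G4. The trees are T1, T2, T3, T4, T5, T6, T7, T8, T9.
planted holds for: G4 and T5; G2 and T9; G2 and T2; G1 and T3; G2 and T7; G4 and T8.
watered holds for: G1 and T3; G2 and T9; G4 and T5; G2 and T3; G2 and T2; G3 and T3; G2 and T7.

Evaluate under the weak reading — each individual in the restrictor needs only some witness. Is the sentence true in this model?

True

"it" takes "a tree" as antecedent — a donkey pronoun bound across the clause boundary.
Weak reading: every gardener g with some planted-tree has at least one planted-tree t such that watered(g,t).
Per gardener: G1:✓  G2:✓  G4:✓
Every gardener in the restrictor has a witness.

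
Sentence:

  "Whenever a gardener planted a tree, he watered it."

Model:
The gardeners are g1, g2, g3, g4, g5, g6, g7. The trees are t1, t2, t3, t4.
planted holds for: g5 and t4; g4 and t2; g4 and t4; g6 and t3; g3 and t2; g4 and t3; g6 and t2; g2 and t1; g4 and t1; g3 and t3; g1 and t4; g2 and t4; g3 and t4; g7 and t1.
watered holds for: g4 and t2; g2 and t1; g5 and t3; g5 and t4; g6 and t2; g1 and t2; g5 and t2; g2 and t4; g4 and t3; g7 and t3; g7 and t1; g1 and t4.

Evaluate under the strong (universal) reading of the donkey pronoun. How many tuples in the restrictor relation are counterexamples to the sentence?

"it" takes "a tree" as antecedent — a donkey pronoun bound across the clause boundary.
Strong reading: for every (g,t) with planted(g,t), watered(g,t).
Restrictor pairs: (g1,t4) ✓  (g2,t1) ✓  (g2,t4) ✓  (g3,t2) ✗  (g3,t3) ✗  (g3,t4) ✗  (g4,t1) ✗  (g4,t2) ✓  (g4,t3) ✓  (g4,t4) ✗  (g5,t4) ✓  (g6,t2) ✓  (g6,t3) ✗  (g7,t1) ✓
Counterexamples (restrictor pairs failing the scope): 6.

6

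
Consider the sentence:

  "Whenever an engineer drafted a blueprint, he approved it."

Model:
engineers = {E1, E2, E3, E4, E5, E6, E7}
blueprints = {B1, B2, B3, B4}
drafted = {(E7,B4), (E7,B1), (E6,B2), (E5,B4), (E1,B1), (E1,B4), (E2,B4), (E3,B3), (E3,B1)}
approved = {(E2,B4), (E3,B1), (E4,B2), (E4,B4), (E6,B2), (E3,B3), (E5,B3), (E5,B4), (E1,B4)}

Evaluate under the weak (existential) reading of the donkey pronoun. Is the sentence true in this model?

False

"it" takes "a blueprint" as antecedent — a donkey pronoun bound across the clause boundary.
Weak reading: every engineer e with some drafted-blueprint has at least one drafted-blueprint b such that approved(e,b).
Per engineer: E1:✓  E2:✓  E3:✓  E5:✓  E6:✓  E7:✗
E7 has no witness among its drafted-blueprints.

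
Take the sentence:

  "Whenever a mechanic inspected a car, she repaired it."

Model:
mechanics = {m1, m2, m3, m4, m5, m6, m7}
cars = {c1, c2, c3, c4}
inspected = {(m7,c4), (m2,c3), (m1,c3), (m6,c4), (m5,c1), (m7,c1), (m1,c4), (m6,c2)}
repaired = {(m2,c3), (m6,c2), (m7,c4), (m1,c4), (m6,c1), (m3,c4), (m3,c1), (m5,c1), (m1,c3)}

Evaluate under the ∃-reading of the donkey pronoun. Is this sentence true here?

True

"it" takes "a car" as antecedent — a donkey pronoun bound across the clause boundary.
Weak reading: every mechanic m with some inspected-car has at least one inspected-car c such that repaired(m,c).
Per mechanic: m1:✓  m2:✓  m5:✓  m6:✓  m7:✓
Every mechanic in the restrictor has a witness.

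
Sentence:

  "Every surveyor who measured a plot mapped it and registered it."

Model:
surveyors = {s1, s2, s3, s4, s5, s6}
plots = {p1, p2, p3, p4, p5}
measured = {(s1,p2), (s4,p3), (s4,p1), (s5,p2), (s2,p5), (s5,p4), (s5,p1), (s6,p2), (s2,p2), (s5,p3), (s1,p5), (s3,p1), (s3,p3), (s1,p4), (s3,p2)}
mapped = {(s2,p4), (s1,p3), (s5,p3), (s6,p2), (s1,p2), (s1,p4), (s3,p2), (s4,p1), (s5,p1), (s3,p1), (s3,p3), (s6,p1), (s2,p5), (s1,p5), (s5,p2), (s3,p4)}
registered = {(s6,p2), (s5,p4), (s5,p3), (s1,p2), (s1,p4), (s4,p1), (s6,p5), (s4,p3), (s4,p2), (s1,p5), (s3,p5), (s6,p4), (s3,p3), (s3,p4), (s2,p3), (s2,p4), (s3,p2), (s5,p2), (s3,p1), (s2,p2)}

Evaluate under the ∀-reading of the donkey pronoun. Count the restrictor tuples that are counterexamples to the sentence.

"it" takes "a plot" as antecedent — a donkey pronoun bound across the clause boundary.
Strong reading: for every (s,p) with measured(s,p), mapped(s,p) ∧ registered(s,p).
Restrictor pairs: (s1,p2) ✓  (s1,p4) ✓  (s1,p5) ✓  (s2,p2) ✗  (s2,p5) ✗  (s3,p1) ✓  (s3,p2) ✓  (s3,p3) ✓  (s4,p1) ✓  (s4,p3) ✗  (s5,p1) ✗  (s5,p2) ✓  (s5,p3) ✓  (s5,p4) ✗  (s6,p2) ✓
Counterexamples (restrictor pairs failing the scope): 5.

5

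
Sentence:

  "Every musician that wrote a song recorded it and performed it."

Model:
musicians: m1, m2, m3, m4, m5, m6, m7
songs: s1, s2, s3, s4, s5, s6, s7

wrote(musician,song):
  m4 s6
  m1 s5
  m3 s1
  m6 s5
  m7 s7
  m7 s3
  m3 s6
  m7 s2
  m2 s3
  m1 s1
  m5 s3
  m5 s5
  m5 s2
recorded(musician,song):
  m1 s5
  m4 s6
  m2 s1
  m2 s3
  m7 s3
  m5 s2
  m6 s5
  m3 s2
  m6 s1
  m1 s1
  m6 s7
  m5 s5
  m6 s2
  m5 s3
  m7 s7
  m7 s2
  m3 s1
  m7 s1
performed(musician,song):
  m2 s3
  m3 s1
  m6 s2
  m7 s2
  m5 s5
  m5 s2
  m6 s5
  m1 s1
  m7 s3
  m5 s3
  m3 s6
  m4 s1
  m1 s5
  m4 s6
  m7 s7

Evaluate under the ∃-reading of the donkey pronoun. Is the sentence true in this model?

True

"it" takes "a song" as antecedent — a donkey pronoun bound across the clause boundary.
Weak reading: every musician m with some wrote-song has at least one wrote-song s such that recorded(m,s) ∧ performed(m,s).
Per musician: m1:✓  m2:✓  m3:✓  m4:✓  m5:✓  m6:✓  m7:✓
Every musician in the restrictor has a witness.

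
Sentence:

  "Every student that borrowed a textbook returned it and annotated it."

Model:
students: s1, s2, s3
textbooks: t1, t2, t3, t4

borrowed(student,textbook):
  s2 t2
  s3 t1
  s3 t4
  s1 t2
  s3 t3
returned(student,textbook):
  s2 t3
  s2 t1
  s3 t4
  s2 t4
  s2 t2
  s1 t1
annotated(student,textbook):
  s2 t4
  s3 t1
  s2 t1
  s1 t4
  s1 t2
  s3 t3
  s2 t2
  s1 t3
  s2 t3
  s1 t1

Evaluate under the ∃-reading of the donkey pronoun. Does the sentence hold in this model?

"it" takes "a textbook" as antecedent — a donkey pronoun bound across the clause boundary.
Weak reading: every student s with some borrowed-textbook has at least one borrowed-textbook t such that returned(s,t) ∧ annotated(s,t).
Per student: s1:✗  s2:✓  s3:✗
s1 has no witness among its borrowed-textbooks.

False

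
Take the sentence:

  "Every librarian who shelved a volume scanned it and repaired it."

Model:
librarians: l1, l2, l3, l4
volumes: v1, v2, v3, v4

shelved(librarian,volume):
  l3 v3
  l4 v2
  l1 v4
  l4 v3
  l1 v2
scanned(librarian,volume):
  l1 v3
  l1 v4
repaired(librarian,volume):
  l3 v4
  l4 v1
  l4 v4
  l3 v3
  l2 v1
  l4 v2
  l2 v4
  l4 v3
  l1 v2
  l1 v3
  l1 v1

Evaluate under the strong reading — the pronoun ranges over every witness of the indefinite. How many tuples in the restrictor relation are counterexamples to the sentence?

"it" takes "a volume" as antecedent — a donkey pronoun bound across the clause boundary.
Strong reading: for every (l,v) with shelved(l,v), scanned(l,v) ∧ repaired(l,v).
Restrictor pairs: (l1,v2) ✗  (l1,v4) ✗  (l3,v3) ✗  (l4,v2) ✗  (l4,v3) ✗
Counterexamples (restrictor pairs failing the scope): 5.

5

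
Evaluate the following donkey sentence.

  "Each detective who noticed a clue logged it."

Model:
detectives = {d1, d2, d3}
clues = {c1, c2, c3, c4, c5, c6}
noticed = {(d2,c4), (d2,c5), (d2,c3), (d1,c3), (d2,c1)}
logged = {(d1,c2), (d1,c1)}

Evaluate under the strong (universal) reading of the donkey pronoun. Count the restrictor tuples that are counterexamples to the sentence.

5

"it" takes "a clue" as antecedent — a donkey pronoun bound across the clause boundary.
Strong reading: for every (d,c) with noticed(d,c), logged(d,c).
Restrictor pairs: (d1,c3) ✗  (d2,c1) ✗  (d2,c3) ✗  (d2,c4) ✗  (d2,c5) ✗
Counterexamples (restrictor pairs failing the scope): 5.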